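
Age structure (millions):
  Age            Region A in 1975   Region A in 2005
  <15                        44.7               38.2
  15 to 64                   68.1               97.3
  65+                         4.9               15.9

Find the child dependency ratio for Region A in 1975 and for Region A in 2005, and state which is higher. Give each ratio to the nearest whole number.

Region A in 1975: 44.7 / 68.1 × 100 = 66
Region A in 2005: 38.2 / 97.3 × 100 = 39

Region A in 1975: 66
Region A in 2005: 39
Higher: Region A in 1975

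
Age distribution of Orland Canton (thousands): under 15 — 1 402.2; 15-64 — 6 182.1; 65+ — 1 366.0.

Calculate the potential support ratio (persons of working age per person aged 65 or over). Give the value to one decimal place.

Potential support ratio: 4.5

Potential support ratio = 6 182.1 / 1 366.0 = 4.5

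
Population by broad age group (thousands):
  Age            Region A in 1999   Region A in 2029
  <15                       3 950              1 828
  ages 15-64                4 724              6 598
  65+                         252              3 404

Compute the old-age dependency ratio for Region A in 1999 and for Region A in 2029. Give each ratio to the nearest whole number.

Region A in 1999: 252 / 4 724 × 100 = 5
Region A in 2029: 3 404 / 6 598 × 100 = 52

Region A in 1999: 5
Region A in 2029: 52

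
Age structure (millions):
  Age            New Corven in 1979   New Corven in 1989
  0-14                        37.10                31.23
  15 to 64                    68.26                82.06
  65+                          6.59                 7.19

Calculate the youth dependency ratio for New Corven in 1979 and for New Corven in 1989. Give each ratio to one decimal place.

New Corven in 1979: 37.10 / 68.26 × 100 = 54.4
New Corven in 1989: 31.23 / 82.06 × 100 = 38.1

New Corven in 1979: 54.4
New Corven in 1989: 38.1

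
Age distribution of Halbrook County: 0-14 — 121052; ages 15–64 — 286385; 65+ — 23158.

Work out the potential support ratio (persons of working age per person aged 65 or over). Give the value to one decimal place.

Potential support ratio: 12.4

Potential support ratio = 286385 / 23158 = 12.4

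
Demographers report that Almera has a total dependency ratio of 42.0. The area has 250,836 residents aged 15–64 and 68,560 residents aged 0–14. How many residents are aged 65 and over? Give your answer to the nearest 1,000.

Aged 65 and over: 37,000

Total dependency ratio = (youth + elderly) / working-age × 100
42.0 = (68,560 + E) / 250,836 × 100
⇒ 37,000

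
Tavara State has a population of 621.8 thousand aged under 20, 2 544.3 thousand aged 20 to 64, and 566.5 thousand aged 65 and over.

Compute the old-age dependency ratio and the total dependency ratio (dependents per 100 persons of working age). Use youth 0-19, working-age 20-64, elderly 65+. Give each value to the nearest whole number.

Old-age dependency ratio: 22
Total dependency ratio: 47

Old-age dependency ratio = 566.5 / 2 544.3 × 100 = 22
Total dependency ratio = (621.8 + 566.5) / 2 544.3 × 100 = 1 188.3 / 2 544.3 × 100 = 47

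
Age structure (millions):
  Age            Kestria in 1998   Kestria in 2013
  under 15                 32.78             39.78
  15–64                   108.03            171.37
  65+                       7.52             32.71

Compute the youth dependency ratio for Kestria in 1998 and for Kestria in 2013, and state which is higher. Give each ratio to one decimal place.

Kestria in 1998: 30.3
Kestria in 2013: 23.2
Higher: Kestria in 1998

Kestria in 1998: 32.78 / 108.03 × 100 = 30.3
Kestria in 2013: 39.78 / 171.37 × 100 = 23.2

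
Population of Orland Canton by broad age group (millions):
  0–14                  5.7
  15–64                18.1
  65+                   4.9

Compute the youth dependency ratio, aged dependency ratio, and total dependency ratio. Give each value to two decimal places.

Youth dependency ratio = 5.7 / 18.1 × 100 = 31.49
Old-age dependency ratio = 4.9 / 18.1 × 100 = 27.07
Total dependency ratio = (5.7 + 4.9) / 18.1 × 100 = 10.6 / 18.1 × 100 = 58.56

Youth dependency ratio: 31.49
Old-age dependency ratio: 27.07
Total dependency ratio: 58.56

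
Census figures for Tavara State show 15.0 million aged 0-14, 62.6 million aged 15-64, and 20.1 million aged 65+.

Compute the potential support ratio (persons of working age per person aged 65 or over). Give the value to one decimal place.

Potential support ratio = 62.6 / 20.1 = 3.1

Potential support ratio: 3.1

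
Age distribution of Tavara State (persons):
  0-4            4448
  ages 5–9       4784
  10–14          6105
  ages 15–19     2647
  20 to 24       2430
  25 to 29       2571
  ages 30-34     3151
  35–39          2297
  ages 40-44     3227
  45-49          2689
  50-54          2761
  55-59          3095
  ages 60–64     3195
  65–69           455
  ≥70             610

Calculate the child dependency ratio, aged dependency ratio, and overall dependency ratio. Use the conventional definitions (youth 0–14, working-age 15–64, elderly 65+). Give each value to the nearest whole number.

Youth dependency ratio: 55
Old-age dependency ratio: 4
Total dependency ratio: 58

0–14: 4448 + 4784 + 6105 = 15337
15–64: 2647 + 2430 + 2571 + 3151 + 2297 + 3227 + 2689 + 2761 + 3095 + 3195 = 28063
65+: 455 + 610 = 1065
Youth dependency ratio = 15337 / 28063 × 100 = 55
Old-age dependency ratio = 1065 / 28063 × 100 = 4
Total dependency ratio = (15337 + 1065) / 28063 × 100 = 16402 / 28063 × 100 = 58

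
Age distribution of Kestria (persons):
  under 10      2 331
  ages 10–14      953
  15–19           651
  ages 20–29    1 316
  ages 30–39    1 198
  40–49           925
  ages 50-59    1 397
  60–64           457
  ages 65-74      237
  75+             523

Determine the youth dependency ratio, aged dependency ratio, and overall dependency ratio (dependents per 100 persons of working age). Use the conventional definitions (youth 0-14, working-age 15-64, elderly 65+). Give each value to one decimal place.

0–14: 2 331 + 953 = 3 284
15–64: 651 + 1 316 + 1 198 + 925 + 1 397 + 457 = 5 944
65+: 237 + 523 = 760
Youth dependency ratio = 3 284 / 5 944 × 100 = 55.2
Old-age dependency ratio = 760 / 5 944 × 100 = 12.8
Total dependency ratio = (3 284 + 760) / 5 944 × 100 = 4 044 / 5 944 × 100 = 68.0

Youth dependency ratio: 55.2
Old-age dependency ratio: 12.8
Total dependency ratio: 68.0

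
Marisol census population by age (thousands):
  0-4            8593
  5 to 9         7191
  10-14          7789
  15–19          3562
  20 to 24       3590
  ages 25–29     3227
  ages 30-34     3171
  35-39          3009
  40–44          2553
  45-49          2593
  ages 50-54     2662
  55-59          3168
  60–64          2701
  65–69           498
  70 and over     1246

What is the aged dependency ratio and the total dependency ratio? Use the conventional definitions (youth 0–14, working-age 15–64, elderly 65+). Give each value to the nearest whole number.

Old-age dependency ratio: 6
Total dependency ratio: 84

0–14: 8593 + 7191 + 7789 = 23573
15–64: 3562 + 3590 + 3227 + 3171 + 3009 + 2553 + 2593 + 2662 + 3168 + 2701 = 30236
65+: 498 + 1246 = 1744
Old-age dependency ratio = 1744 / 30236 × 100 = 6
Total dependency ratio = (23573 + 1744) / 30236 × 100 = 25317 / 30236 × 100 = 84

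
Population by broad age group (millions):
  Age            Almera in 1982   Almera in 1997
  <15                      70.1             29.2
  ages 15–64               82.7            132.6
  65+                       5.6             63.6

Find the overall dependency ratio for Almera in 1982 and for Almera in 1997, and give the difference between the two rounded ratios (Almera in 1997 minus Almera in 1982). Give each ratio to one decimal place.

Almera in 1982: 91.5
Almera in 1997: 70.0
Difference: -21.5

Almera in 1982: (70.1 + 5.6) / 82.7 × 100 = 75.7 / 82.7 × 100 = 91.5
Almera in 1997: (29.2 + 63.6) / 132.6 × 100 = 92.8 / 132.6 × 100 = 70.0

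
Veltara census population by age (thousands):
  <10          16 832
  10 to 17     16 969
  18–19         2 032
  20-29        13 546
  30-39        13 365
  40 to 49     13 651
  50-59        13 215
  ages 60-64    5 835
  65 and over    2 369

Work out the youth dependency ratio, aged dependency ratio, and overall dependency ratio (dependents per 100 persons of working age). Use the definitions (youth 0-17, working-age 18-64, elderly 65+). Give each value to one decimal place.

0–17: 16 832 + 16 969 = 33 801
18–64: 2 032 + 13 546 + 13 365 + 13 651 + 13 215 + 5 835 = 61 644
65+: 2 369
Youth dependency ratio = 33 801 / 61 644 × 100 = 54.8
Old-age dependency ratio = 2 369 / 61 644 × 100 = 3.8
Total dependency ratio = (33 801 + 2 369) / 61 644 × 100 = 36 170 / 61 644 × 100 = 58.7

Youth dependency ratio: 54.8
Old-age dependency ratio: 3.8
Total dependency ratio: 58.7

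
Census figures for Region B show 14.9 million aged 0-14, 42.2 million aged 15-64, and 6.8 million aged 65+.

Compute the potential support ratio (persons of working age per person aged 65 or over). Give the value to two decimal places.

Potential support ratio: 6.21

Potential support ratio = 42.2 / 6.8 = 6.21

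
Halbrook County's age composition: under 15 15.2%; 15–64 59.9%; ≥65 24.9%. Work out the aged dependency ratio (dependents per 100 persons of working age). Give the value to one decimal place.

Old-age dependency ratio: 41.6

Old-age dependency ratio = 24.9 / 59.9 × 100 = 41.6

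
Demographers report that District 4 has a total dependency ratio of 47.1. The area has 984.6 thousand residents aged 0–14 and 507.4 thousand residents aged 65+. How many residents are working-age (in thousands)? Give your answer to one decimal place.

Working-age: 3167.7

Total dependency ratio = (youth + elderly) / working-age × 100
47.1 = (984.6 + 507.4) / W × 100
⇒ 3167.7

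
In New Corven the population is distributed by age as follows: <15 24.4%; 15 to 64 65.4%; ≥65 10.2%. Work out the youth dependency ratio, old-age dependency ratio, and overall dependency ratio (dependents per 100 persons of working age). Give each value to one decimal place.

Youth dependency ratio: 37.3
Old-age dependency ratio: 15.6
Total dependency ratio: 52.9

Youth dependency ratio = 24.4 / 65.4 × 100 = 37.3
Old-age dependency ratio = 10.2 / 65.4 × 100 = 15.6
Total dependency ratio = (24.4 + 10.2) / 65.4 × 100 = 34.6 / 65.4 × 100 = 52.9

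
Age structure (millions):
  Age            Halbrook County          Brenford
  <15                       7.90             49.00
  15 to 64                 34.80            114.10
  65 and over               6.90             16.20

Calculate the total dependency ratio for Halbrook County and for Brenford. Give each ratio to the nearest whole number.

Halbrook County: (7.90 + 6.90) / 34.80 × 100 = 14.80 / 34.80 × 100 = 43
Brenford: (49.00 + 16.20) / 114.10 × 100 = 65.20 / 114.10 × 100 = 57

Halbrook County: 43
Brenford: 57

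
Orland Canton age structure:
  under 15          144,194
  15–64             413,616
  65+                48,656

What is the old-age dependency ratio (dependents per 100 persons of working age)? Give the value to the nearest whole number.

Old-age dependency ratio: 12

Old-age dependency ratio = 48,656 / 413,616 × 100 = 12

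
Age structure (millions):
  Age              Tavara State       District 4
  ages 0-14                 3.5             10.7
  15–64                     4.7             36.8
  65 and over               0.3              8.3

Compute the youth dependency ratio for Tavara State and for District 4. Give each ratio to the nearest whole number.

Tavara State: 3.5 / 4.7 × 100 = 74
District 4: 10.7 / 36.8 × 100 = 29

Tavara State: 74
District 4: 29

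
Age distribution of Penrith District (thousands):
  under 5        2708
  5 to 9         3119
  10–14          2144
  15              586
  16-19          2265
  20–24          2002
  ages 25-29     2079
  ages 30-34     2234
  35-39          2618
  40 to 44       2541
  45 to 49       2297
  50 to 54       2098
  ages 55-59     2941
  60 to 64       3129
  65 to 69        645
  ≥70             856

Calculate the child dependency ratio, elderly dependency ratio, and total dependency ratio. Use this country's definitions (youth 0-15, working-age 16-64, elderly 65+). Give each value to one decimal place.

0–15: 2708 + 3119 + 2144 + 586 = 8557
16–64: 2265 + 2002 + 2079 + 2234 + 2618 + 2541 + 2297 + 2098 + 2941 + 3129 = 24204
65+: 645 + 856 = 1501
Youth dependency ratio = 8557 / 24204 × 100 = 35.4
Old-age dependency ratio = 1501 / 24204 × 100 = 6.2
Total dependency ratio = (8557 + 1501) / 24204 × 100 = 10058 / 24204 × 100 = 41.6

Youth dependency ratio: 35.4
Old-age dependency ratio: 6.2
Total dependency ratio: 41.6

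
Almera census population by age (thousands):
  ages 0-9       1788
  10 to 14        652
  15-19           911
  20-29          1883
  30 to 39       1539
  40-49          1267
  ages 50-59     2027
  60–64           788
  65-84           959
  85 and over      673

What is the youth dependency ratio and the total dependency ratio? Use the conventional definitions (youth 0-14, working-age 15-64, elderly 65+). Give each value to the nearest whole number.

0–14: 1788 + 652 = 2440
15–64: 911 + 1883 + 1539 + 1267 + 2027 + 788 = 8415
65+: 959 + 673 = 1632
Youth dependency ratio = 2440 / 8415 × 100 = 29
Total dependency ratio = (2440 + 1632) / 8415 × 100 = 4072 / 8415 × 100 = 48

Youth dependency ratio: 29
Total dependency ratio: 48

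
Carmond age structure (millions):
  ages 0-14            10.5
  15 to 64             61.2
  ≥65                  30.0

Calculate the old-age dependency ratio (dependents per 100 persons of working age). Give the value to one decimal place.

Old-age dependency ratio: 49.0

Old-age dependency ratio = 30.0 / 61.2 × 100 = 49.0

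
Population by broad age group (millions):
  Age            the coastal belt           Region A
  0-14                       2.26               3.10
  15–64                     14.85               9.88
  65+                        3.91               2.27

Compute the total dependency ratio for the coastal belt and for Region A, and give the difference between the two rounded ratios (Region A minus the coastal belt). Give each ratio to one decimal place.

the coastal belt: (2.26 + 3.91) / 14.85 × 100 = 6.17 / 14.85 × 100 = 41.5
Region A: (3.10 + 2.27) / 9.88 × 100 = 5.37 / 9.88 × 100 = 54.4

the coastal belt: 41.5
Region A: 54.4
Difference: +12.9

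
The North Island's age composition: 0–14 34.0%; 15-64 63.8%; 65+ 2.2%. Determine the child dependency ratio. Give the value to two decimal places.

Youth dependency ratio = 34.0 / 63.8 × 100 = 53.29

Youth dependency ratio: 53.29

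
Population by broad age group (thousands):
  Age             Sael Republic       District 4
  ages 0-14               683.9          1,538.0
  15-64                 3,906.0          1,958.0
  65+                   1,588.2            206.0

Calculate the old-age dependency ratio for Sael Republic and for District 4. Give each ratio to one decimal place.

Sael Republic: 1,588.2 / 3,906.0 × 100 = 40.7
District 4: 206.0 / 1,958.0 × 100 = 10.5

Sael Republic: 40.7
District 4: 10.5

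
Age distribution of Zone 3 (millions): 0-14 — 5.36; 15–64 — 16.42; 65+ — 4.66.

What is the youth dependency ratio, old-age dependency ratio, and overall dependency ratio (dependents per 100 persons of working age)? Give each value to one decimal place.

Youth dependency ratio: 32.6
Old-age dependency ratio: 28.4
Total dependency ratio: 61.0

Youth dependency ratio = 5.36 / 16.42 × 100 = 32.6
Old-age dependency ratio = 4.66 / 16.42 × 100 = 28.4
Total dependency ratio = (5.36 + 4.66) / 16.42 × 100 = 10.02 / 16.42 × 100 = 61.0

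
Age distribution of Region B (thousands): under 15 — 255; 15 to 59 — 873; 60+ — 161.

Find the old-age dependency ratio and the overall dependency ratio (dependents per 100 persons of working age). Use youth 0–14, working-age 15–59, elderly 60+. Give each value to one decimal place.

Old-age dependency ratio = 161 / 873 × 100 = 18.4
Total dependency ratio = (255 + 161) / 873 × 100 = 416 / 873 × 100 = 47.7

Old-age dependency ratio: 18.4
Total dependency ratio: 47.7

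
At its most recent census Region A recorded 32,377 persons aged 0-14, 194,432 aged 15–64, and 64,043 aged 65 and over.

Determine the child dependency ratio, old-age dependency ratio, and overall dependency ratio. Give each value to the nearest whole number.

Youth dependency ratio = 32,377 / 194,432 × 100 = 17
Old-age dependency ratio = 64,043 / 194,432 × 100 = 33
Total dependency ratio = (32,377 + 64,043) / 194,432 × 100 = 96,420 / 194,432 × 100 = 50

Youth dependency ratio: 17
Old-age dependency ratio: 33
Total dependency ratio: 50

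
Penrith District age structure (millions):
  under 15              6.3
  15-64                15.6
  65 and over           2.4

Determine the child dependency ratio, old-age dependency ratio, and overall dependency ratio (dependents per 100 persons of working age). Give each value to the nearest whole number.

Youth dependency ratio: 40
Old-age dependency ratio: 15
Total dependency ratio: 56

Youth dependency ratio = 6.3 / 15.6 × 100 = 40
Old-age dependency ratio = 2.4 / 15.6 × 100 = 15
Total dependency ratio = (6.3 + 2.4) / 15.6 × 100 = 8.7 / 15.6 × 100 = 56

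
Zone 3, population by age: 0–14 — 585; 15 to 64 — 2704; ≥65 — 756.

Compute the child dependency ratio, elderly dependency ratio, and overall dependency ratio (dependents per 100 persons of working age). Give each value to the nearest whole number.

Youth dependency ratio = 585 / 2704 × 100 = 22
Old-age dependency ratio = 756 / 2704 × 100 = 28
Total dependency ratio = (585 + 756) / 2704 × 100 = 1341 / 2704 × 100 = 50

Youth dependency ratio: 22
Old-age dependency ratio: 28
Total dependency ratio: 50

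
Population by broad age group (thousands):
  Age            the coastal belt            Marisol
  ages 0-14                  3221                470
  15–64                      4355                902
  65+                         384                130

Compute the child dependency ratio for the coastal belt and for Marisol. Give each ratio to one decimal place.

the coastal belt: 74.0
Marisol: 52.1

the coastal belt: 3221 / 4355 × 100 = 74.0
Marisol: 470 / 902 × 100 = 52.1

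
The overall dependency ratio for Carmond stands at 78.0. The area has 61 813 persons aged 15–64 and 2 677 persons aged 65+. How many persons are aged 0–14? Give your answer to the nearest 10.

Aged 0–14: 45 540

Total dependency ratio = (youth + elderly) / working-age × 100
78.0 = (Y + 2 677) / 61 813 × 100
⇒ 45 540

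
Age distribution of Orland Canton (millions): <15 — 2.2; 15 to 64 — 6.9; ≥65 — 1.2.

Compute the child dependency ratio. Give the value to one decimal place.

Youth dependency ratio: 31.9

Youth dependency ratio = 2.2 / 6.9 × 100 = 31.9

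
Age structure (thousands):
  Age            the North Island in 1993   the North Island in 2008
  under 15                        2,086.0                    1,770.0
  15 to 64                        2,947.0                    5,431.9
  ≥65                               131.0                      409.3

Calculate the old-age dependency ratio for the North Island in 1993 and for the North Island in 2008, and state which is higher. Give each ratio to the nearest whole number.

the North Island in 1993: 131.0 / 2,947.0 × 100 = 4
the North Island in 2008: 409.3 / 5,431.9 × 100 = 8

the North Island in 1993: 4
the North Island in 2008: 8
Higher: the North Island in 2008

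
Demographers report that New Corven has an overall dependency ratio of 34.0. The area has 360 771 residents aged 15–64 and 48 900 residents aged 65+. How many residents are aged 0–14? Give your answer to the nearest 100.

Aged 0–14: 73 800

Total dependency ratio = (youth + elderly) / working-age × 100
34.0 = (Y + 48 900) / 360 771 × 100
⇒ 73 800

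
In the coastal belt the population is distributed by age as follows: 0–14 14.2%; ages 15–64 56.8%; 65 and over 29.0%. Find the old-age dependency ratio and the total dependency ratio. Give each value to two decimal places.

Old-age dependency ratio = 29.0 / 56.8 × 100 = 51.06
Total dependency ratio = (14.2 + 29.0) / 56.8 × 100 = 43.2 / 56.8 × 100 = 76.06

Old-age dependency ratio: 51.06
Total dependency ratio: 76.06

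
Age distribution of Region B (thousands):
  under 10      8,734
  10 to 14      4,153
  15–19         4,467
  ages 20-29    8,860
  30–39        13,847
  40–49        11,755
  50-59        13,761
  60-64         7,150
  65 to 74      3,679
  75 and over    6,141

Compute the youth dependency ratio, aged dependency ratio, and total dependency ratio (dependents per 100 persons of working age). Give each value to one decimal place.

0–14: 8,734 + 4,153 = 12,887
15–64: 4,467 + 8,860 + 13,847 + 11,755 + 13,761 + 7,150 = 59,840
65+: 3,679 + 6,141 = 9,820
Youth dependency ratio = 12,887 / 59,840 × 100 = 21.5
Old-age dependency ratio = 9,820 / 59,840 × 100 = 16.4
Total dependency ratio = (12,887 + 9,820) / 59,840 × 100 = 22,707 / 59,840 × 100 = 37.9

Youth dependency ratio: 21.5
Old-age dependency ratio: 16.4
Total dependency ratio: 37.9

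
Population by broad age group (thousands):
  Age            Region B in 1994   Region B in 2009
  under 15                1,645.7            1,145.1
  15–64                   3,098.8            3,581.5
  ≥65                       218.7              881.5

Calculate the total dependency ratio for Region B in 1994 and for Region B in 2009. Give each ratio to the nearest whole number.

Region B in 1994: (1,645.7 + 218.7) / 3,098.8 × 100 = 1,864.4 / 3,098.8 × 100 = 60
Region B in 2009: (1,145.1 + 881.5) / 3,581.5 × 100 = 2,026.6 / 3,581.5 × 100 = 57

Region B in 1994: 60
Region B in 2009: 57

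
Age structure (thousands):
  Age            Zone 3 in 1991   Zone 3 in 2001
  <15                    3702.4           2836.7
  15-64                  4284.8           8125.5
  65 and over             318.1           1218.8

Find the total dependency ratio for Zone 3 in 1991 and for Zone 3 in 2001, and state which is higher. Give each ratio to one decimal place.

Zone 3 in 1991: (3702.4 + 318.1) / 4284.8 × 100 = 4020.5 / 4284.8 × 100 = 93.8
Zone 3 in 2001: (2836.7 + 1218.8) / 8125.5 × 100 = 4055.5 / 8125.5 × 100 = 49.9

Zone 3 in 1991: 93.8
Zone 3 in 2001: 49.9
Higher: Zone 3 in 1991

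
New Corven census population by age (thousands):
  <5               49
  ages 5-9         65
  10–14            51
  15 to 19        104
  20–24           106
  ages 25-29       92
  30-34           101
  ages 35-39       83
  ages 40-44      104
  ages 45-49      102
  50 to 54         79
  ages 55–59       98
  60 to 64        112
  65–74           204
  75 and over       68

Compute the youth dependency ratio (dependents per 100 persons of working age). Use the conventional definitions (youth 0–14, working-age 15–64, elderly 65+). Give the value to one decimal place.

Youth dependency ratio: 16.8

0–14: 49 + 65 + 51 = 165
15–64: 104 + 106 + 92 + 101 + 83 + 104 + 102 + 79 + 98 + 112 = 981
65+: 204 + 68 = 272
Youth dependency ratio = 165 / 981 × 100 = 16.8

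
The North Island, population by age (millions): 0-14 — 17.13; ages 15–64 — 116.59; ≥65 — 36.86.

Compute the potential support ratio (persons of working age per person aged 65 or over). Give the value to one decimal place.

Potential support ratio: 3.2

Potential support ratio = 116.59 / 36.86 = 3.2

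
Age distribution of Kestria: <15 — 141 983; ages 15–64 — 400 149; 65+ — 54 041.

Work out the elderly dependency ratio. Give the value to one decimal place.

Old-age dependency ratio = 54 041 / 400 149 × 100 = 13.5

Old-age dependency ratio: 13.5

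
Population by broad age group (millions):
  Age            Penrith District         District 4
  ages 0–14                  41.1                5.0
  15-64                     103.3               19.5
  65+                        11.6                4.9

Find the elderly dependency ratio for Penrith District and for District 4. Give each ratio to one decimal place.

Penrith District: 11.6 / 103.3 × 100 = 11.2
District 4: 4.9 / 19.5 × 100 = 25.1

Penrith District: 11.2
District 4: 25.1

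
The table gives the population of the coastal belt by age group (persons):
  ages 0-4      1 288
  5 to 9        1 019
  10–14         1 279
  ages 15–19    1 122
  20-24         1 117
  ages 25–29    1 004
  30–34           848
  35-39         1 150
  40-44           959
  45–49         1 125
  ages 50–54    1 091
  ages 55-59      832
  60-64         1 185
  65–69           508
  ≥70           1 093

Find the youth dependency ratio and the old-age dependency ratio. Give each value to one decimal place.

0–14: 1 288 + 1 019 + 1 279 = 3 586
15–64: 1 122 + 1 117 + 1 004 + 848 + 1 150 + 959 + 1 125 + 1 091 + 832 + 1 185 = 10 433
65+: 508 + 1 093 = 1 601
Youth dependency ratio = 3 586 / 10 433 × 100 = 34.4
Old-age dependency ratio = 1 601 / 10 433 × 100 = 15.3

Youth dependency ratio: 34.4
Old-age dependency ratio: 15.3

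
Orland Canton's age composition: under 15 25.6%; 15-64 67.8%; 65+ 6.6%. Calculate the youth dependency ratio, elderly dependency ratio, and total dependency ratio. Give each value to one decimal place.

Youth dependency ratio: 37.8
Old-age dependency ratio: 9.7
Total dependency ratio: 47.5

Youth dependency ratio = 25.6 / 67.8 × 100 = 37.8
Old-age dependency ratio = 6.6 / 67.8 × 100 = 9.7
Total dependency ratio = (25.6 + 6.6) / 67.8 × 100 = 32.2 / 67.8 × 100 = 47.5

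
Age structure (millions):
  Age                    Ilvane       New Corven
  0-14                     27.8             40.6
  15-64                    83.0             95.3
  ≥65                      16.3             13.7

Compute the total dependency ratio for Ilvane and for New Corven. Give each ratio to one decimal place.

Ilvane: (27.8 + 16.3) / 83.0 × 100 = 44.1 / 83.0 × 100 = 53.1
New Corven: (40.6 + 13.7) / 95.3 × 100 = 54.3 / 95.3 × 100 = 57.0

Ilvane: 53.1
New Corven: 57.0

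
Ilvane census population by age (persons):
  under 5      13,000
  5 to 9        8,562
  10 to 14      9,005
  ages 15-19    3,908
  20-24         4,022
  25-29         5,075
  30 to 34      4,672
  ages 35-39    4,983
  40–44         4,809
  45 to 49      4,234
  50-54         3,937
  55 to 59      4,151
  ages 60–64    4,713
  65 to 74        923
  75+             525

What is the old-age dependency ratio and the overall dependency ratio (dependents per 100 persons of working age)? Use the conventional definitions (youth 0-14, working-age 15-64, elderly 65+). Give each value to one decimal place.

0–14: 13,000 + 8,562 + 9,005 = 30,567
15–64: 3,908 + 4,022 + 5,075 + 4,672 + 4,983 + 4,809 + 4,234 + 3,937 + 4,151 + 4,713 = 44,504
65+: 923 + 525 = 1,448
Old-age dependency ratio = 1,448 / 44,504 × 100 = 3.3
Total dependency ratio = (30,567 + 1,448) / 44,504 × 100 = 32,015 / 44,504 × 100 = 71.9

Old-age dependency ratio: 3.3
Total dependency ratio: 71.9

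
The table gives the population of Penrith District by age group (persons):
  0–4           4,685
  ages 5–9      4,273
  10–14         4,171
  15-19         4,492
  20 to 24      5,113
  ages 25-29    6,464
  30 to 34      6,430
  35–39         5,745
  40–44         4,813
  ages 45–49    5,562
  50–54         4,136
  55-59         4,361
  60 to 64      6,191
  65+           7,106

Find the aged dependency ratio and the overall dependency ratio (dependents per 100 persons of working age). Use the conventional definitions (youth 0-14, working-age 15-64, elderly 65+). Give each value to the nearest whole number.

0–14: 4,685 + 4,273 + 4,171 = 13,129
15–64: 4,492 + 5,113 + 6,464 + 6,430 + 5,745 + 4,813 + 5,562 + 4,136 + 4,361 + 6,191 = 53,307
65+: 7,106
Old-age dependency ratio = 7,106 / 53,307 × 100 = 13
Total dependency ratio = (13,129 + 7,106) / 53,307 × 100 = 20,235 / 53,307 × 100 = 38

Old-age dependency ratio: 13
Total dependency ratio: 38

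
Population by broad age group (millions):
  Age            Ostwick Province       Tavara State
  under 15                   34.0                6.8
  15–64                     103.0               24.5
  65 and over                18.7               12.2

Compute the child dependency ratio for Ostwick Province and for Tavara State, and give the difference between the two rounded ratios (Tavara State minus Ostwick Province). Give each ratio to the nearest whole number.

Ostwick Province: 33
Tavara State: 28
Difference: -5

Ostwick Province: 34.0 / 103.0 × 100 = 33
Tavara State: 6.8 / 24.5 × 100 = 28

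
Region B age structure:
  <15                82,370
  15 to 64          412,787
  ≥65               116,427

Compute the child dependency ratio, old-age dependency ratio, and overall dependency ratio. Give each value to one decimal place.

Youth dependency ratio: 20.0
Old-age dependency ratio: 28.2
Total dependency ratio: 48.2

Youth dependency ratio = 82,370 / 412,787 × 100 = 20.0
Old-age dependency ratio = 116,427 / 412,787 × 100 = 28.2
Total dependency ratio = (82,370 + 116,427) / 412,787 × 100 = 198,797 / 412,787 × 100 = 48.2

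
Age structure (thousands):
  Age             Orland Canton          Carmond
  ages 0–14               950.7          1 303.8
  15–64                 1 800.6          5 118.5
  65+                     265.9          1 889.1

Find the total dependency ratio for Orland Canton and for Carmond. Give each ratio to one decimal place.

Orland Canton: 67.6
Carmond: 62.4

Orland Canton: (950.7 + 265.9) / 1 800.6 × 100 = 1 216.6 / 1 800.6 × 100 = 67.6
Carmond: (1 303.8 + 1 889.1) / 5 118.5 × 100 = 3 192.9 / 5 118.5 × 100 = 62.4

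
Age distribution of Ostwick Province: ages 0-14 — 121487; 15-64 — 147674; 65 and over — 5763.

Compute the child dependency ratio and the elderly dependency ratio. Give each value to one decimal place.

Youth dependency ratio = 121487 / 147674 × 100 = 82.3
Old-age dependency ratio = 5763 / 147674 × 100 = 3.9

Youth dependency ratio: 82.3
Old-age dependency ratio: 3.9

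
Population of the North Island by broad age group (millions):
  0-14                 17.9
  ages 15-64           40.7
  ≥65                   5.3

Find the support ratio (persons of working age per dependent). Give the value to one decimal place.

Support ratio: 1.8

Support ratio = 40.7 / (17.9 + 5.3) = 40.7 / 23.2 = 1.8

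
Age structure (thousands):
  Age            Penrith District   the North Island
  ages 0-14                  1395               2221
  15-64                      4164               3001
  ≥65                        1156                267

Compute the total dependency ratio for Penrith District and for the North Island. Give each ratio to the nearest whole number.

Penrith District: (1395 + 1156) / 4164 × 100 = 2551 / 4164 × 100 = 61
the North Island: (2221 + 267) / 3001 × 100 = 2488 / 3001 × 100 = 83

Penrith District: 61
the North Island: 83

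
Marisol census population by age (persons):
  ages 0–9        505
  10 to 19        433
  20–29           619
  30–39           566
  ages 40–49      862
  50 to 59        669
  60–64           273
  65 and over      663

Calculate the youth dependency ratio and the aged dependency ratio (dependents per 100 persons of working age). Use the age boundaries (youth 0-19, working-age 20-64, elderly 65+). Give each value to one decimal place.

Youth dependency ratio: 31.4
Old-age dependency ratio: 22.2

0–19: 505 + 433 = 938
20–64: 619 + 566 + 862 + 669 + 273 = 2989
65+: 663
Youth dependency ratio = 938 / 2989 × 100 = 31.4
Old-age dependency ratio = 663 / 2989 × 100 = 22.2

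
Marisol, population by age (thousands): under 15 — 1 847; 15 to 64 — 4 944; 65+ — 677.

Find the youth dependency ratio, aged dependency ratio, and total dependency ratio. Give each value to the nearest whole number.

Youth dependency ratio: 37
Old-age dependency ratio: 14
Total dependency ratio: 51

Youth dependency ratio = 1 847 / 4 944 × 100 = 37
Old-age dependency ratio = 677 / 4 944 × 100 = 14
Total dependency ratio = (1 847 + 677) / 4 944 × 100 = 2 524 / 4 944 × 100 = 51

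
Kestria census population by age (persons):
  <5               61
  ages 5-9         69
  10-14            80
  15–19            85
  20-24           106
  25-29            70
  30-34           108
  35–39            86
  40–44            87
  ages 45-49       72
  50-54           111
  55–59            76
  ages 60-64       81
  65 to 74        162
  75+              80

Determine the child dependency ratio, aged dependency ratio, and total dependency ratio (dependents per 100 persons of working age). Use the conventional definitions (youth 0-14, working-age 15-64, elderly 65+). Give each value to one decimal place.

0–14: 61 + 69 + 80 = 210
15–64: 85 + 106 + 70 + 108 + 86 + 87 + 72 + 111 + 76 + 81 = 882
65+: 162 + 80 = 242
Youth dependency ratio = 210 / 882 × 100 = 23.8
Old-age dependency ratio = 242 / 882 × 100 = 27.4
Total dependency ratio = (210 + 242) / 882 × 100 = 452 / 882 × 100 = 51.2

Youth dependency ratio: 23.8
Old-age dependency ratio: 27.4
Total dependency ratio: 51.2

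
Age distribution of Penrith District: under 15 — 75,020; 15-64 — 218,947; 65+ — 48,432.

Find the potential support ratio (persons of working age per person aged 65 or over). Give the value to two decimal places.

Potential support ratio: 4.52

Potential support ratio = 218,947 / 48,432 = 4.52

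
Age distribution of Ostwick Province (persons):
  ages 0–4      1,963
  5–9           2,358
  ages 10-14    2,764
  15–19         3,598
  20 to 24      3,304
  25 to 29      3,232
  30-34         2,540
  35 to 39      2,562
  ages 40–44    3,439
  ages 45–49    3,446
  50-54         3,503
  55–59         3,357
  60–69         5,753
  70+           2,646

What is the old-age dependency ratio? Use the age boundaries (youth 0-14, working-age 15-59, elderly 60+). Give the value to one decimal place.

0–14: 1,963 + 2,358 + 2,764 = 7,085
15–59: 3,598 + 3,304 + 3,232 + 2,540 + 2,562 + 3,439 + 3,446 + 3,503 + 3,357 = 28,981
60+: 5,753 + 2,646 = 8,399
Old-age dependency ratio = 8,399 / 28,981 × 100 = 29.0

Old-age dependency ratio: 29.0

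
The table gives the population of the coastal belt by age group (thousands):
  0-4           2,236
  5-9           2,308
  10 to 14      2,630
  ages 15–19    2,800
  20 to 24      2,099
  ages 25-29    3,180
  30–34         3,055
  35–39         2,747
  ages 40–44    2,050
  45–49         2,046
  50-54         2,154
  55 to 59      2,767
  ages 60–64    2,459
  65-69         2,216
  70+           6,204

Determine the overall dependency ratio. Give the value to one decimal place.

Total dependency ratio: 61.5

0–14: 2,236 + 2,308 + 2,630 = 7,174
15–64: 2,800 + 2,099 + 3,180 + 3,055 + 2,747 + 2,050 + 2,046 + 2,154 + 2,767 + 2,459 = 25,357
65+: 2,216 + 6,204 = 8,420
Total dependency ratio = (7,174 + 8,420) / 25,357 × 100 = 15,594 / 25,357 × 100 = 61.5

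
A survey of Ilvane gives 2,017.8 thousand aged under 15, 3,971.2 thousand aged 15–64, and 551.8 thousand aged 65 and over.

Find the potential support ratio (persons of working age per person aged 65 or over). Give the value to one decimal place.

Potential support ratio = 3,971.2 / 551.8 = 7.2

Potential support ratio: 7.2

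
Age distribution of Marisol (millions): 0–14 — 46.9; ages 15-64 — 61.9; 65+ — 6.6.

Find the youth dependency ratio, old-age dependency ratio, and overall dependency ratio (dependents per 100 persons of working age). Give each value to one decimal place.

Youth dependency ratio: 75.8
Old-age dependency ratio: 10.7
Total dependency ratio: 86.4

Youth dependency ratio = 46.9 / 61.9 × 100 = 75.8
Old-age dependency ratio = 6.6 / 61.9 × 100 = 10.7
Total dependency ratio = (46.9 + 6.6) / 61.9 × 100 = 53.5 / 61.9 × 100 = 86.4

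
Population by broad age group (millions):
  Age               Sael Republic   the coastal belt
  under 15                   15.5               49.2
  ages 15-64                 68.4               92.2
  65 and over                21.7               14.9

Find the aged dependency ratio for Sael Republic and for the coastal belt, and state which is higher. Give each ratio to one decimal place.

Sael Republic: 21.7 / 68.4 × 100 = 31.7
the coastal belt: 14.9 / 92.2 × 100 = 16.2

Sael Republic: 31.7
the coastal belt: 16.2
Higher: Sael Republic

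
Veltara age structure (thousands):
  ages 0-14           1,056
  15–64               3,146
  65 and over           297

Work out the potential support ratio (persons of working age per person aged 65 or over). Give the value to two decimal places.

Potential support ratio: 10.59

Potential support ratio = 3,146 / 297 = 10.59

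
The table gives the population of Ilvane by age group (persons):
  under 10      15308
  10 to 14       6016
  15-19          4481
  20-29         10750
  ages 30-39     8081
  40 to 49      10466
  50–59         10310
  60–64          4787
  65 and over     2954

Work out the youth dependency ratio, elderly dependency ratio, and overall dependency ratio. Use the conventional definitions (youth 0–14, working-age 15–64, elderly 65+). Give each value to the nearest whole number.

Youth dependency ratio: 44
Old-age dependency ratio: 6
Total dependency ratio: 50

0–14: 15308 + 6016 = 21324
15–64: 4481 + 10750 + 8081 + 10466 + 10310 + 4787 = 48875
65+: 2954
Youth dependency ratio = 21324 / 48875 × 100 = 44
Old-age dependency ratio = 2954 / 48875 × 100 = 6
Total dependency ratio = (21324 + 2954) / 48875 × 100 = 24278 / 48875 × 100 = 50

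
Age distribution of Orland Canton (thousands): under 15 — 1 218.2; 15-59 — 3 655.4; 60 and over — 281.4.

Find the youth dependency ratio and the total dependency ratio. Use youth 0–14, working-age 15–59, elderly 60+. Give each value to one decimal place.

Youth dependency ratio: 33.3
Total dependency ratio: 41.0

Youth dependency ratio = 1 218.2 / 3 655.4 × 100 = 33.3
Total dependency ratio = (1 218.2 + 281.4) / 3 655.4 × 100 = 1 499.6 / 3 655.4 × 100 = 41.0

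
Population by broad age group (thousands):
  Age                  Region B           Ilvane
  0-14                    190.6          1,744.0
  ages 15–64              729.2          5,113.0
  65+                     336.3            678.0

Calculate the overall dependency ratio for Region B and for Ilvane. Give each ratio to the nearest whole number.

Region B: 72
Ilvane: 47

Region B: (190.6 + 336.3) / 729.2 × 100 = 526.9 / 729.2 × 100 = 72
Ilvane: (1,744.0 + 678.0) / 5,113.0 × 100 = 2,422.0 / 5,113.0 × 100 = 47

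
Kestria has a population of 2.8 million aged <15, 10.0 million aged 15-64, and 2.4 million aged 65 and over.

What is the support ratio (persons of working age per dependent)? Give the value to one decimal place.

Support ratio = 10.0 / (2.8 + 2.4) = 10.0 / 5.2 = 1.9

Support ratio: 1.9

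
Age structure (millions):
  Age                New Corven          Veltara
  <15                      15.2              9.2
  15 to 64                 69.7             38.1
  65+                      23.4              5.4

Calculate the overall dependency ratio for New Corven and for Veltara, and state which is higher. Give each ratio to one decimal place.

New Corven: (15.2 + 23.4) / 69.7 × 100 = 38.6 / 69.7 × 100 = 55.4
Veltara: (9.2 + 5.4) / 38.1 × 100 = 14.6 / 38.1 × 100 = 38.3

New Corven: 55.4
Veltara: 38.3
Higher: New Corven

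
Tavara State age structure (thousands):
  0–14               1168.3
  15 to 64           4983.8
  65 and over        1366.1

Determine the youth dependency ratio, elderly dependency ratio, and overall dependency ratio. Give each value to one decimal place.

Youth dependency ratio = 1168.3 / 4983.8 × 100 = 23.4
Old-age dependency ratio = 1366.1 / 4983.8 × 100 = 27.4
Total dependency ratio = (1168.3 + 1366.1) / 4983.8 × 100 = 2534.4 / 4983.8 × 100 = 50.9

Youth dependency ratio: 23.4
Old-age dependency ratio: 27.4
Total dependency ratio: 50.9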